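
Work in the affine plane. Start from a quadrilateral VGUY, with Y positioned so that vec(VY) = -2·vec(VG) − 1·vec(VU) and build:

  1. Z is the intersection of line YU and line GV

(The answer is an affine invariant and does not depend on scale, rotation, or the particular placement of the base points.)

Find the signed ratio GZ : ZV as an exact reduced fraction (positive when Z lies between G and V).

GZ:ZV = -2

Choose coordinates V = (0, 0), G = (1, 0), U = (0, 1), Y = (-2, -1).
1. Z is the intersection of line YU and line GV ⇒ Z = (-1, 0)
Z = G + t·(V−G) with t = 2, so GZ:ZV = t:(1−t) = 2:-1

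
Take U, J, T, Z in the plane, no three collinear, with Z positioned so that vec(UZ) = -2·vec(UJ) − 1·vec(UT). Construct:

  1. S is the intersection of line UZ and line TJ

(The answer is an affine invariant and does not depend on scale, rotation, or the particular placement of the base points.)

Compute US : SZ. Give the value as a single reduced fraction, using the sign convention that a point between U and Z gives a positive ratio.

Set U = (0, 0), J = (1, 0), T = (0, 1), Z = (-2, -1); any affine frame gives the same invariant.
1. S is the intersection of line UZ and line TJ ⇒ S = (2/3, 1/3)
S = U + t·(Z−U) with t = -1/3, so US:SZ = t:(1−t) = -1/3:4/3

US:SZ = -1/4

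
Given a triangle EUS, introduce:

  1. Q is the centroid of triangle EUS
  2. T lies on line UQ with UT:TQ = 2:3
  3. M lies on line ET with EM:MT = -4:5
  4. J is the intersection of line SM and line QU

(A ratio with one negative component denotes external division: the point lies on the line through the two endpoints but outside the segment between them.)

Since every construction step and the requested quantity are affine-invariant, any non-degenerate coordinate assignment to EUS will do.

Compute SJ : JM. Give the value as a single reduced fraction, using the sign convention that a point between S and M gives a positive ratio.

SJ:JM = 1/5

Choose coordinates E = (0, 0), U = (1, 0), S = (0, 1).
1. Q is the centroid of triangle EUS ⇒ Q = (1/3, 1/3)
2. T lies on line UQ with UT:TQ = 2:3 ⇒ T = (11/15, 2/15)
3. M lies on line ET with EM:MT = -4:5 ⇒ M = (-44/15, -8/15)
4. J is the intersection of line SM and line QU ⇒ J = (-22/45, 67/90)
J = S + t·(M−S) with t = 1/6, so SJ:JM = t:(1−t) = 1/6:5/6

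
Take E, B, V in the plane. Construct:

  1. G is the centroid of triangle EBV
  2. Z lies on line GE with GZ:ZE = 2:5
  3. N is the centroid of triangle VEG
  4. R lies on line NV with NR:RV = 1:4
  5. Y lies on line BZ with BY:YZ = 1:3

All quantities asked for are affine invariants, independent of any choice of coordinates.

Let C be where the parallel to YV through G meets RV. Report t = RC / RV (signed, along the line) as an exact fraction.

Assign E = (0, 0), B = (1, 0), V = (0, 1) — the answer is frame-independent, so this choice is without loss of generality.
1. G is the centroid of triangle EBV ⇒ G = (1/3, 1/3)
2. Z lies on line GE with GZ:ZE = 2:5 ⇒ Z = (5/21, 5/21)
3. N is the centroid of triangle VEG ⇒ N = (1/9, 4/9)
4. R lies on line NV with NR:RV = 1:4 ⇒ R = (4/45, 5/9)
5. Y lies on line BZ with BY:YZ = 1:3 ⇒ Y = (17/21, 5/84)
through G parallel to YV: direction (-17/21, 79/84); meets RV at C = (19/261, 166/261)
C = R + t·(V−R) with t = 21/116

t = 21/116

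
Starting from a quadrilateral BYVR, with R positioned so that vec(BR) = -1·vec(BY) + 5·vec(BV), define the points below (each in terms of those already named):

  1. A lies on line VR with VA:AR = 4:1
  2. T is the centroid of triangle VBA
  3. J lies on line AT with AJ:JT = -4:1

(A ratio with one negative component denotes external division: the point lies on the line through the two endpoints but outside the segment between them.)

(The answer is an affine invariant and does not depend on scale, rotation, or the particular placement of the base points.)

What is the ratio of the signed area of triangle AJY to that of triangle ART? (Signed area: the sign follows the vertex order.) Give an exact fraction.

[AJY]:[ART] = 44

Set B = (0, 0), Y = (1, 0), V = (0, 1), R = (-1, 5); any affine frame gives the same invariant.
1. A lies on line VR with VA:AR = 4:1 ⇒ A = (-4/5, 21/5)
2. T is the centroid of triangle VBA ⇒ T = (-4/15, 26/15)
3. J lies on line AT with AJ:JT = -4:1 ⇒ J = (-4/45, 41/45)
2·[AJY] = 44/15, 2·[ART] = 1/15
[AJY]:[ART] = 44/15:1/15 = 44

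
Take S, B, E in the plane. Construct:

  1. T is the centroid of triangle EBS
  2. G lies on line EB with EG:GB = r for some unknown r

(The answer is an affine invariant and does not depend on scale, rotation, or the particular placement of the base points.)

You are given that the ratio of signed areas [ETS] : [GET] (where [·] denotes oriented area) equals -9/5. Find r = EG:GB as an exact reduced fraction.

Set S = (0, 0), B = (1, 0), E = (0, 1); any affine frame gives the same invariant.
1. T is the centroid of triangle EBS ⇒ T = (1/3, 1/3)
2. With EG:GB = r, write λ = r/(r+1) so G = E + λ·(B−E); G is affine-linear in λ
Every point depending on G is an affine combination of G and λ-independent points, so each such coordinate is linear in λ; the λ² term in each signed area is a multiple of (B−E)×(B−E) = 0, so 2·[ETS] and 2·[GET] are each linear in λ. Evaluating at λ=0 and λ=1:
  2·[ETS] = -1/3,   2·[GET] = 1/3·λ
So [ETS]:[GET] = (-1/3) / (1/3·λ). Setting this equal to -9/5:
  -1/3 = -9/5·(1/3·λ)  ⇒  λ = 5/9
Then r = λ/(1−λ) = (5/9)/(4/9) = 5/4. Check: with r = 5/4, G = (5/9, 4/9) and [ETS]:[GET] = -9/5 as required.

r = 5/4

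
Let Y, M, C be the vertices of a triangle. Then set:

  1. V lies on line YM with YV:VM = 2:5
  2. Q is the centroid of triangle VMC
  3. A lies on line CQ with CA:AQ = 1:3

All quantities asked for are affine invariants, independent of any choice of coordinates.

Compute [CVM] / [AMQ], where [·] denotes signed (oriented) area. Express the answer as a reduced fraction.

Set Y = (0, 0), M = (1, 0), C = (0, 1); any affine frame gives the same invariant.
1. V lies on line YM with YV:VM = 2:5 ⇒ V = (2/7, 0)
2. Q is the centroid of triangle VMC ⇒ Q = (3/7, 1/3)
3. A lies on line CQ with CA:AQ = 1:3 ⇒ A = (3/28, 5/6)
2·[CVM] = 5/7, 2·[AMQ] = -5/28
[CVM]:[AMQ] = 5/7:-5/28 = -4

[CVM]:[AMQ] = -4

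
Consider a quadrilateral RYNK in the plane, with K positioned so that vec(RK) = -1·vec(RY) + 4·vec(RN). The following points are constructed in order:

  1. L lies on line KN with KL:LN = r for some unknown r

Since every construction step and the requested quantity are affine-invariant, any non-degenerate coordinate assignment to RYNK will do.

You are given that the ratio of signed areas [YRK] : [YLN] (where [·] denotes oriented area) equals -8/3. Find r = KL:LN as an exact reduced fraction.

r = 1/3

Set R = (0, 0), Y = (1, 0), N = (0, 1), K = (-1, 4); any affine frame gives the same invariant.
1. With KL:LN = r, write λ = r/(r+1) so L = K + λ·(N−K); L is affine-linear in λ
Every point depending on L is an affine combination of L and λ-independent points, so each such coordinate is linear in λ; the λ² term in each signed area is a multiple of (N−K)×(N−K) = 0, so 2·[YRK] and 2·[YLN] are each linear in λ. Evaluating at λ=0 and λ=1:
  2·[YRK] = -4,   2·[YLN] = -2·λ + 2
So [YRK]:[YLN] = (-4) / (-2·λ + 2). Setting this equal to -8/3:
  -4 = -8/3·(-2·λ + 2)  ⇒  λ = 1/4
Then r = λ/(1−λ) = (1/4)/(3/4) = 1/3. Check: with r = 1/3, L = (-3/4, 13/4) and [YRK]:[YLN] = -8/3 as required.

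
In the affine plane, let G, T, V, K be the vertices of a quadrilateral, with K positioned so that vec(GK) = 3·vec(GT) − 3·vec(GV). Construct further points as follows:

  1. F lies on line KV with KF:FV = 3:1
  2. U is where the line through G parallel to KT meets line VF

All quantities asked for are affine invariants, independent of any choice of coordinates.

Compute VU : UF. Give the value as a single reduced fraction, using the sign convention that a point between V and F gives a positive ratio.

VU:UF = -8/9

Set G = (0, 0), T = (1, 0), V = (0, 1), K = (3, -3); any affine frame gives the same invariant.
1. F lies on line KV with KF:FV = 3:1 ⇒ F = (3/4, 0)
2. U is where the line through G parallel to KT meets line VF ⇒ U = (-6, 9)
U = V + t·(F−V) with t = -8, so VU:UF = t:(1−t) = -8:9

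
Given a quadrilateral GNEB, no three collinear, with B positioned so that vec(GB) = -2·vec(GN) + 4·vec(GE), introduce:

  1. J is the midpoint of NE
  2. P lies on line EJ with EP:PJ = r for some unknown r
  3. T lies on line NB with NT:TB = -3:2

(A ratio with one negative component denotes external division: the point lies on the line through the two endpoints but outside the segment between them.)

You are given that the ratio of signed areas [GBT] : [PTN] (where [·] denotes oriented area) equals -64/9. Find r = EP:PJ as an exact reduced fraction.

r = -5

Set G = (0, 0), N = (1, 0), E = (0, 1), B = (-2, 4); any affine frame gives the same invariant.
1. J is the midpoint of NE ⇒ J = (1/2, 1/2)
2. With EP:PJ = r, write λ = r/(r+1) so P = E + λ·(J−E); P is affine-linear in λ
3. T lies on line NB with NT:TB = -3:2 ⇒ T = (-8, 12)
Every point depending on P is an affine combination of P and λ-independent points, so each such coordinate is linear in λ; the λ² term in each signed area is a multiple of (J−E)×(J−E) = 0, so 2·[GBT] and 2·[PTN] are each linear in λ. Evaluating at λ=0 and λ=1:
  2·[GBT] = 8,   2·[PTN] = 3/2·λ − 3
So [GBT]:[PTN] = (8) / (3/2·λ − 3). Setting this equal to -64/9:
  8 = -64/9·(3/2·λ − 3)  ⇒  λ = 5/4
Then r = λ/(1−λ) = (5/4)/(-1/4) = -5. Check: with r = -5, P = (5/8, 3/8) and [GBT]:[PTN] = -64/9 as required.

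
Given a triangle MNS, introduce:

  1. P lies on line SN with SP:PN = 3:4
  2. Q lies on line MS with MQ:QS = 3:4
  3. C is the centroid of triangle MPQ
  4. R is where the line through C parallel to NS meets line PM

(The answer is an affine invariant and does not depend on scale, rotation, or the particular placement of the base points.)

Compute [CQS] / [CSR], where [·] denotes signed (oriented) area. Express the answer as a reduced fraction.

[CQS]:[CSR] = 28/11

Choose coordinates M = (0, 0), N = (1, 0), S = (0, 1).
1. P lies on line SN with SP:PN = 3:4 ⇒ P = (3/7, 4/7)
2. Q lies on line MS with MQ:QS = 3:4 ⇒ Q = (0, 3/7)
3. C is the centroid of triangle MPQ ⇒ C = (1/7, 1/3)
4. R is where the line through C parallel to NS meets line PM ⇒ R = (10/49, 40/147)
2·[CQS] = -4/49, 2·[CSR] = -11/343
[CQS]:[CSR] = -4/49:-11/343 = 28/11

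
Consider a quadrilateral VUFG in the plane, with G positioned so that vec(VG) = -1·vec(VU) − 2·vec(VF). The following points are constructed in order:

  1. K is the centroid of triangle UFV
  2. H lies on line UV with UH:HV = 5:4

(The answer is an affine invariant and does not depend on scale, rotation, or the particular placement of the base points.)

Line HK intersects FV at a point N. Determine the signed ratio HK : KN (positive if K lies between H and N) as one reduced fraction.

Assign V = (0, 0), U = (1, 0), F = (0, 1), G = (-1, -2) — the answer is frame-independent, so this choice is without loss of generality.
1. K is the centroid of triangle UFV ⇒ K = (1/3, 1/3)
2. H lies on line UV with UH:HV = 5:4 ⇒ H = (4/9, 0)
line HK meets FV at N = (0, 4/3)
K = H + t·(N−H) with t = 1/4, so HK:KN = 1/4:3/4

HK:KN = 1/3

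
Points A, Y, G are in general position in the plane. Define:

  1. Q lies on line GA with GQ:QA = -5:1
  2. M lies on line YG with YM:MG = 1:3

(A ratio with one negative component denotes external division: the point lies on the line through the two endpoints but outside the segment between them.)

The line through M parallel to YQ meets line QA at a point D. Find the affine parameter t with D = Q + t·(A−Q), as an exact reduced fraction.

t = 5/4

Choose coordinates A = (0, 0), Y = (1, 0), G = (0, 1).
1. Q lies on line GA with GQ:QA = -5:1 ⇒ Q = (0, -1/4)
2. M lies on line YG with YM:MG = 1:3 ⇒ M = (3/4, 1/4)
through M parallel to YQ: direction (-1, -1/4); meets QA at D = (0, 1/16)
D = Q + t·(A−Q) with t = 5/4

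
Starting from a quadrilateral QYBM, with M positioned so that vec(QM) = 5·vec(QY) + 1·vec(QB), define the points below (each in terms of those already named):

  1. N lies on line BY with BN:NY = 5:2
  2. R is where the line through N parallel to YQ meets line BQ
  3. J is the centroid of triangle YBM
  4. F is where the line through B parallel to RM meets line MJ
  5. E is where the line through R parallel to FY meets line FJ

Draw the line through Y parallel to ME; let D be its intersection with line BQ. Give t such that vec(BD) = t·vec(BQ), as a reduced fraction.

Work in coordinates with Q = (0, 0), Y = (1, 0), B = (0, 1), M = (5, 1).
1. N lies on line BY with BN:NY = 5:2 ⇒ N = (5/7, 2/7)
2. R is where the line through N parallel to YQ meets line BQ ⇒ R = (0, 2/7)
3. J is the centroid of triangle YBM ⇒ J = (2, 2/3)
4. F is where the line through B parallel to RM meets line MJ ⇒ F = (-35/2, -3/2)
5. E is where the line through R parallel to FY meets line FJ ⇒ E = (-37/7, -1/7)
through Y parallel to ME: direction (-72/7, -8/7); meets BQ at D = (0, -1/9)
D = B + t·(Q−B) with t = 10/9

t = 10/9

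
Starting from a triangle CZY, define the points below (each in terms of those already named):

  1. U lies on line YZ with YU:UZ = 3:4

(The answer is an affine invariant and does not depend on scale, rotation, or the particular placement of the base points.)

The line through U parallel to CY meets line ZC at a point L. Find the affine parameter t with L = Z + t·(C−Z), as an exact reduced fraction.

Work in coordinates with C = (0, 0), Z = (1, 0), Y = (0, 1).
1. U lies on line YZ with YU:UZ = 3:4 ⇒ U = (3/7, 4/7)
through U parallel to CY: direction (0, 1); meets ZC at L = (3/7, 0)
L = Z + t·(C−Z) with t = 4/7

t = 4/7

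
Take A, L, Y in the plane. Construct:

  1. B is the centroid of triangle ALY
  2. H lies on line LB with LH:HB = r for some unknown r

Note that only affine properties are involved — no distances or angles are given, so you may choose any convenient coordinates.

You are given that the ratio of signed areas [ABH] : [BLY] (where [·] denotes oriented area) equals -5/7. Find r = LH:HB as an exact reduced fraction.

r = 2/5

Set A = (0, 0), L = (1, 0), Y = (0, 1); any affine frame gives the same invariant.
1. B is the centroid of triangle ALY ⇒ B = (1/3, 1/3)
2. With LH:HB = r, write λ = r/(r+1) so H = L + λ·(B−L); H is affine-linear in λ
Every point depending on H is an affine combination of H and λ-independent points, so each such coordinate is linear in λ; the λ² term in each signed area is a multiple of (B−L)×(B−L) = 0, so 2·[ABH] and 2·[BLY] are each linear in λ. Evaluating at λ=0 and λ=1:
  2·[ABH] = 1/3·λ − 1/3,   2·[BLY] = 1/3
So [ABH]:[BLY] = (1/3·λ − 1/3) / (1/3). Setting this equal to -5/7:
  1/3·λ − 1/3 = -5/7·(1/3)  ⇒  λ = 2/7
Then r = λ/(1−λ) = (2/7)/(5/7) = 2/5. Check: with r = 2/5, H = (17/21, 2/21) and [ABH]:[BLY] = -5/7 as required.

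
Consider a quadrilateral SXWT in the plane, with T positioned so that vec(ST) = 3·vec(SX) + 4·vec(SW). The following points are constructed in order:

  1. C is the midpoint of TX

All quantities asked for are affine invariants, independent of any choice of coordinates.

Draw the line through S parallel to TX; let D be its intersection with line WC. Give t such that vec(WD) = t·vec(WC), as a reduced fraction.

Choose coordinates S = (0, 0), X = (1, 0), W = (0, 1), T = (3, 4).
1. C is the midpoint of TX ⇒ C = (2, 2)
through S parallel to TX: direction (-2, -4); meets WC at D = (2/3, 4/3)
D = W + t·(C−W) with t = 1/3

t = 1/3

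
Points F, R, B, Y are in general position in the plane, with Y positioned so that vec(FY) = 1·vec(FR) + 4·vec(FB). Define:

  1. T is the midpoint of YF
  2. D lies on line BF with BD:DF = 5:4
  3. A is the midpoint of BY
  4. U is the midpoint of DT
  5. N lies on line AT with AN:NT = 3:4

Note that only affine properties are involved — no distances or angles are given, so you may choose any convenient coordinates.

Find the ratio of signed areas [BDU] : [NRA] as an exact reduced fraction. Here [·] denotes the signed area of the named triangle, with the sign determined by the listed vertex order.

Assign F = (0, 0), R = (1, 0), B = (0, 1), Y = (1, 4) — the answer is frame-independent, so this choice is without loss of generality.
1. T is the midpoint of YF ⇒ T = (1/2, 2)
2. D lies on line BF with BD:DF = 5:4 ⇒ D = (0, 4/9)
3. A is the midpoint of BY ⇒ A = (1/2, 5/2)
4. U is the midpoint of DT ⇒ U = (1/4, 11/9)
5. N lies on line AT with AN:NT = 3:4 ⇒ N = (1/2, 16/7)
2·[BDU] = 5/36, 2·[NRA] = 3/28
[BDU]:[NRA] = 5/36:3/28 = 35/27

[BDU]:[NRA] = 35/27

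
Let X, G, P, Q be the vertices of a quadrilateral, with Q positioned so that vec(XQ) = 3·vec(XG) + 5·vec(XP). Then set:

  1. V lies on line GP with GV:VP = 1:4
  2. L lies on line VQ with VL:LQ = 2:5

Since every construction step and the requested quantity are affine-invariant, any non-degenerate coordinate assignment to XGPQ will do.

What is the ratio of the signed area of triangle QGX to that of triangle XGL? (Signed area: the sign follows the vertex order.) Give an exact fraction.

Assign X = (0, 0), G = (1, 0), P = (0, 1), Q = (3, 5) — the answer is frame-independent, so this choice is without loss of generality.
1. V lies on line GP with GV:VP = 1:4 ⇒ V = (4/5, 1/5)
2. L lies on line VQ with VL:LQ = 2:5 ⇒ L = (10/7, 11/7)
2·[QGX] = -5, 2·[XGL] = 11/7
[QGX]:[XGL] = -5:11/7 = -35/11

[QGX]:[XGL] = -35/11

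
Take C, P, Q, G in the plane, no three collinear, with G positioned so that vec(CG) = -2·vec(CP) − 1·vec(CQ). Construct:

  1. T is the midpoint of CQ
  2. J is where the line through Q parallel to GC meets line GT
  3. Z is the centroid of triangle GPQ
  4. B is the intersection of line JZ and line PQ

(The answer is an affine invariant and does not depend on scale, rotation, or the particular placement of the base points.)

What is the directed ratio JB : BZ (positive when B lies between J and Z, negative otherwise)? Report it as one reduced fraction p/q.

Assign C = (0, 0), P = (1, 0), Q = (0, 1), G = (-2, -1) — the answer is frame-independent, so this choice is without loss of generality.
1. T is the midpoint of CQ ⇒ T = (0, 1/2)
2. J is where the line through Q parallel to GC meets line GT ⇒ J = (2, 2)
3. Z is the centroid of triangle GPQ ⇒ Z = (-1/3, 0)
4. B is the intersection of line JZ and line PQ ⇒ B = (5/13, 8/13)
B = J + t·(Z−J) with t = 9/13, so JB:BZ = t:(1−t) = 9/13:4/13

JB:BZ = 9/4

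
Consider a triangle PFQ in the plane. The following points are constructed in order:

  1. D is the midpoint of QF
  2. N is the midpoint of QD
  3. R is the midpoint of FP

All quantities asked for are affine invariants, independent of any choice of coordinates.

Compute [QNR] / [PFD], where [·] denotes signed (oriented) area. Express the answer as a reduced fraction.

[QNR]:[PFD] = -1/4

Choose coordinates P = (0, 0), F = (1, 0), Q = (0, 1).
1. D is the midpoint of QF ⇒ D = (1/2, 1/2)
2. N is the midpoint of QD ⇒ N = (1/4, 3/4)
3. R is the midpoint of FP ⇒ R = (1/2, 0)
2·[QNR] = -1/8, 2·[PFD] = 1/2
[QNR]:[PFD] = -1/8:1/2 = -1/4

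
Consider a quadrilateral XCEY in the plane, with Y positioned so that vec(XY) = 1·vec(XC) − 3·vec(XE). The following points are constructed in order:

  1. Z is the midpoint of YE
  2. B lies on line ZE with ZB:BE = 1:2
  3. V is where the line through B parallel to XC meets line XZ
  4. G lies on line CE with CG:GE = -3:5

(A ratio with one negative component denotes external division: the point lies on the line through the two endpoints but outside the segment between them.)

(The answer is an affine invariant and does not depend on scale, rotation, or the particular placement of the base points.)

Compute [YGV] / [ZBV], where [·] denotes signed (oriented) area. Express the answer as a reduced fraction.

[YGV]:[ZBV] = 189/4

Set X = (0, 0), C = (1, 0), E = (0, 1), Y = (1, -3); any affine frame gives the same invariant.
1. Z is the midpoint of YE ⇒ Z = (1/2, -1)
2. B lies on line ZE with ZB:BE = 1:2 ⇒ B = (1/3, -1/3)
3. V is where the line through B parallel to XC meets line XZ ⇒ V = (1/6, -1/3)
4. G lies on line CE with CG:GE = -3:5 ⇒ G = (5/2, -3/2)
2·[YGV] = 21/4, 2·[ZBV] = 1/9
[YGV]:[ZBV] = 21/4:1/9 = 189/4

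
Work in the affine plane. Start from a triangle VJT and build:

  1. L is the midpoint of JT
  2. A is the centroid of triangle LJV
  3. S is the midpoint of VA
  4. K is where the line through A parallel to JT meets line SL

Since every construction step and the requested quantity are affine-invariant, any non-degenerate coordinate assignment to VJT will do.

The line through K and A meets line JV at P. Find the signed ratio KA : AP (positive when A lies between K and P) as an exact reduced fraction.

KA:AP = 3/4

Assign V = (0, 0), J = (1, 0), T = (0, 1) — the answer is frame-independent, so this choice is without loss of generality.
1. L is the midpoint of JT ⇒ L = (1/2, 1/2)
2. A is the centroid of triangle LJV ⇒ A = (1/2, 1/6)
3. S is the midpoint of VA ⇒ S = (1/4, 1/12)
4. K is where the line through A parallel to JT meets line SL ⇒ K = (3/8, 7/24)
line KA meets JV at P = (2/3, 0)
A = K + t·(P−K) with t = 3/7, so KA:AP = 3/7:4/7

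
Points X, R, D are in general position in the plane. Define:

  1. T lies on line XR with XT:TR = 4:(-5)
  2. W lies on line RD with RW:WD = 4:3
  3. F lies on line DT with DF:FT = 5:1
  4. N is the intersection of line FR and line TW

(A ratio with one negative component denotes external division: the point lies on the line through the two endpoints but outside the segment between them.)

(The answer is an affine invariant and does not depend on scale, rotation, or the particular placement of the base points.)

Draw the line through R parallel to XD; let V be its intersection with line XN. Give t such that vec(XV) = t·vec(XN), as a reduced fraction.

t = -27/77

Work in coordinates with X = (0, 0), R = (1, 0), D = (0, 1).
1. T lies on line XR with XT:TR = 4:(-5) ⇒ T = (-4, 0)
2. W lies on line RD with RW:WD = 4:3 ⇒ W = (3/7, 4/7)
3. F lies on line DT with DF:FT = 5:1 ⇒ F = (-10/3, 1/6)
4. N is the intersection of line FR and line TW ⇒ N = (-77/27, 4/27)
through R parallel to XD: direction (0, 1); meets XN at V = (1, -4/77)
V = X + t·(N−X) with t = -27/77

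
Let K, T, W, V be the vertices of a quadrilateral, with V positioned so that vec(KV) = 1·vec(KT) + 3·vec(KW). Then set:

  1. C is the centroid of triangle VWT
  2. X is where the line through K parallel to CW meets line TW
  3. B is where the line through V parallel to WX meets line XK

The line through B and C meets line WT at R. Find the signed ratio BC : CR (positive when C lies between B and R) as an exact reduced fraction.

BC:CR = 2

Set K = (0, 0), T = (1, 0), W = (0, 1), V = (1, 3); any affine frame gives the same invariant.
1. C is the centroid of triangle VWT ⇒ C = (2/3, 4/3)
2. X is where the line through K parallel to CW meets line TW ⇒ X = (2/3, 1/3)
3. B is where the line through V parallel to WX meets line XK ⇒ B = (8/3, 4/3)
line BC meets WT at R = (-1/3, 4/3)
C = B + t·(R−B) with t = 2/3, so BC:CR = 2/3:1/3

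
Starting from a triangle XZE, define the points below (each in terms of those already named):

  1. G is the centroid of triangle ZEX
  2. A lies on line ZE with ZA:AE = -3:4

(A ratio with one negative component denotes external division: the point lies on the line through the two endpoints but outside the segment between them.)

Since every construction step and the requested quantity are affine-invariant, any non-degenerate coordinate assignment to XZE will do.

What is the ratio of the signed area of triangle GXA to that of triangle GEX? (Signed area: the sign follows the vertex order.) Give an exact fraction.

Work in coordinates with X = (0, 0), Z = (1, 0), E = (0, 1).
1. G is the centroid of triangle ZEX ⇒ G = (1/3, 1/3)
2. A lies on line ZE with ZA:AE = -3:4 ⇒ A = (4, -3)
2·[GXA] = 7/3, 2·[GEX] = 1/3
[GXA]:[GEX] = 7/3:1/3 = 7

[GXA]:[GEX] = 7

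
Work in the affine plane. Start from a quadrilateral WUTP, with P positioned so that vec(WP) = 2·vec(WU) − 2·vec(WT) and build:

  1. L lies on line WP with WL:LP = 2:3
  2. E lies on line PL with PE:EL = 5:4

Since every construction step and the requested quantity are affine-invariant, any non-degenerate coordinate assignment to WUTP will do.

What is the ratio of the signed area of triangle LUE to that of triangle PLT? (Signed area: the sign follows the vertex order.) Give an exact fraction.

[LUE]:[PLT] = 4/9

Assign W = (0, 0), U = (1, 0), T = (0, 1), P = (2, -2) — the answer is frame-independent, so this choice is without loss of generality.
1. L lies on line WP with WL:LP = 2:3 ⇒ L = (4/5, -4/5)
2. E lies on line PL with PE:EL = 5:4 ⇒ E = (4/3, -4/3)
2·[LUE] = -8/15, 2·[PLT] = -6/5
[LUE]:[PLT] = -8/15:-6/5 = 4/9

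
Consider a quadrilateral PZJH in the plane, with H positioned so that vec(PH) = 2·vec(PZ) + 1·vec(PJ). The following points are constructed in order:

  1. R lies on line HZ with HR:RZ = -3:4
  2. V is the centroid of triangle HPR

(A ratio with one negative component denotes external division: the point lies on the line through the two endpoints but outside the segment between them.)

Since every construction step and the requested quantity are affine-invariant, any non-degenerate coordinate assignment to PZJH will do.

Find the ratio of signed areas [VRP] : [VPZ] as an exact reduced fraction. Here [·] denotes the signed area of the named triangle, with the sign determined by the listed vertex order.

[VRP]:[VPZ] = 3/5

Choose coordinates P = (0, 0), Z = (1, 0), J = (0, 1), H = (2, 1).
1. R lies on line HZ with HR:RZ = -3:4 ⇒ R = (5, 4)
2. V is the centroid of triangle HPR ⇒ V = (7/3, 5/3)
2·[VRP] = 1, 2·[VPZ] = 5/3
[VRP]:[VPZ] = 1:5/3 = 3/5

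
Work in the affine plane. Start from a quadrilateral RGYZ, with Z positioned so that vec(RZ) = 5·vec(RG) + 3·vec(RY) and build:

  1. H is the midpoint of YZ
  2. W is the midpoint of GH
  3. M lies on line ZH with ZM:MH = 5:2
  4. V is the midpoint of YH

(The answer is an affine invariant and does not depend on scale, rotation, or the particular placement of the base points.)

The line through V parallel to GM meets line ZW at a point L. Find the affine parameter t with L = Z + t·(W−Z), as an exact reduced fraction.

Choose coordinates R = (0, 0), G = (1, 0), Y = (0, 1), Z = (5, 3).
1. H is the midpoint of YZ ⇒ H = (5/2, 2)
2. W is the midpoint of GH ⇒ W = (7/4, 1)
3. M lies on line ZH with ZM:MH = 5:2 ⇒ M = (45/14, 16/7)
4. V is the midpoint of YH ⇒ V = (5/4, 3/2)
through V parallel to GM: direction (31/14, 16/7); meets ZW at L = (-11/16, -1/2)
L = Z + t·(W−Z) with t = 7/4

t = 7/4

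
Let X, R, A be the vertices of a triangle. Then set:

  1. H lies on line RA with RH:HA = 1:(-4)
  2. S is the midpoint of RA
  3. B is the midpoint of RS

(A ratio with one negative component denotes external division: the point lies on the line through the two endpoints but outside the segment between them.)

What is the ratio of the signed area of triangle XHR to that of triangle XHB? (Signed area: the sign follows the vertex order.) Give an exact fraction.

Set X = (0, 0), R = (1, 0), A = (0, 1); any affine frame gives the same invariant.
1. H lies on line RA with RH:HA = 1:(-4) ⇒ H = (4/3, -1/3)
2. S is the midpoint of RA ⇒ S = (1/2, 1/2)
3. B is the midpoint of RS ⇒ B = (3/4, 1/4)
2·[XHR] = 1/3, 2·[XHB] = 7/12
[XHR]:[XHB] = 1/3:7/12 = 4/7

[XHR]:[XHB] = 4/7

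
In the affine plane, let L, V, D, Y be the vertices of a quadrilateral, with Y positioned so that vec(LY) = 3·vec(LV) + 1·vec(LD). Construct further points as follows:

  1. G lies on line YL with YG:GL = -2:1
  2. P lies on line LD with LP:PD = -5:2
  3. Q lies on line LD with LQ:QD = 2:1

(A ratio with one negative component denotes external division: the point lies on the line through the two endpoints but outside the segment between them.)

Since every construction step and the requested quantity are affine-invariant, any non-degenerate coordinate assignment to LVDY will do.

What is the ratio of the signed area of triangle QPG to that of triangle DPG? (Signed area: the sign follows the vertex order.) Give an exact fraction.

[QPG]:[DPG] = 3/2

Work in coordinates with L = (0, 0), V = (1, 0), D = (0, 1), Y = (3, 1).
1. G lies on line YL with YG:GL = -2:1 ⇒ G = (-3, -1)
2. P lies on line LD with LP:PD = -5:2 ⇒ P = (0, 5/3)
3. Q lies on line LD with LQ:QD = 2:1 ⇒ Q = (0, 2/3)
2·[QPG] = 3, 2·[DPG] = 2
[QPG]:[DPG] = 3:2 = 3/2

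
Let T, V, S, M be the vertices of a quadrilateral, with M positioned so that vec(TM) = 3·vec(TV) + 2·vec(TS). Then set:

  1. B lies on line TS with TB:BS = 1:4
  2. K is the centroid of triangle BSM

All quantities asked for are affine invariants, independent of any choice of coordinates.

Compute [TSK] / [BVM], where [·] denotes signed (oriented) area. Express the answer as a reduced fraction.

[TSK]:[BVM] = -5/12

Assign T = (0, 0), V = (1, 0), S = (0, 1), M = (3, 2) — the answer is frame-independent, so this choice is without loss of generality.
1. B lies on line TS with TB:BS = 1:4 ⇒ B = (0, 1/5)
2. K is the centroid of triangle BSM ⇒ K = (1, 16/15)
2·[TSK] = -1, 2·[BVM] = 12/5
[TSK]:[BVM] = -1:12/5 = -5/12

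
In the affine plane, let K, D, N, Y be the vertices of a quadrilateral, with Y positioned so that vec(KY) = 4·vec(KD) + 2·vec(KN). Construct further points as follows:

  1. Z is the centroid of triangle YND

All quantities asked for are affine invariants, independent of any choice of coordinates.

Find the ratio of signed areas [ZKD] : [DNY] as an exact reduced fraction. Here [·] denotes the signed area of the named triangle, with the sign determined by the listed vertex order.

Assign K = (0, 0), D = (1, 0), N = (0, 1), Y = (4, 2) — the answer is frame-independent, so this choice is without loss of generality.
1. Z is the centroid of triangle YND ⇒ Z = (5/3, 1)
2·[ZKD] = 1, 2·[DNY] = -5
[ZKD]:[DNY] = 1:-5 = -1/5

[ZKD]:[DNY] = -1/5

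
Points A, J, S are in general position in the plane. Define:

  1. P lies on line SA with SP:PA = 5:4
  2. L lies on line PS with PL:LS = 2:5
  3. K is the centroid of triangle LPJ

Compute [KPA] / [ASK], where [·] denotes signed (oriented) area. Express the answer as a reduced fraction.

Choose coordinates A = (0, 0), J = (1, 0), S = (0, 1).
1. P lies on line SA with SP:PA = 5:4 ⇒ P = (0, 4/9)
2. L lies on line PS with PL:LS = 2:5 ⇒ L = (0, 38/63)
3. K is the centroid of triangle LPJ ⇒ K = (1/3, 22/63)
2·[KPA] = 4/27, 2·[ASK] = -1/3
[KPA]:[ASK] = 4/27:-1/3 = -4/9

[KPA]:[ASK] = -4/9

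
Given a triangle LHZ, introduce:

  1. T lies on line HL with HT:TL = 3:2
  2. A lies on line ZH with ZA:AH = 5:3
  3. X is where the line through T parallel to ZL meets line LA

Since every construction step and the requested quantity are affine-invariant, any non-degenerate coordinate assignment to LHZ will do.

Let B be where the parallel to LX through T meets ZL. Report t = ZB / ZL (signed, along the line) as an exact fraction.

Work in coordinates with L = (0, 0), H = (1, 0), Z = (0, 1).
1. T lies on line HL with HT:TL = 3:2 ⇒ T = (2/5, 0)
2. A lies on line ZH with ZA:AH = 5:3 ⇒ A = (5/8, 3/8)
3. X is where the line through T parallel to ZL meets line LA ⇒ X = (2/5, 6/25)
through T parallel to LX: direction (2/5, 6/25); meets ZL at B = (0, -6/25)
B = Z + t·(L−Z) with t = 31/25

t = 31/25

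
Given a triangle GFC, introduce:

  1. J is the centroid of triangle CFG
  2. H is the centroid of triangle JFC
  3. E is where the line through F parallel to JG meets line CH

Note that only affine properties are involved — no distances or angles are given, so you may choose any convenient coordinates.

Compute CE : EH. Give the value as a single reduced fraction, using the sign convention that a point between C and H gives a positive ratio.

CE:EH = -2

Assign G = (0, 0), F = (1, 0), C = (0, 1) — the answer is frame-independent, so this choice is without loss of generality.
1. J is the centroid of triangle CFG ⇒ J = (1/3, 1/3)
2. H is the centroid of triangle JFC ⇒ H = (4/9, 4/9)
3. E is where the line through F parallel to JG meets line CH ⇒ E = (8/9, -1/9)
E = C + t·(H−C) with t = 2, so CE:EH = t:(1−t) = 2:-1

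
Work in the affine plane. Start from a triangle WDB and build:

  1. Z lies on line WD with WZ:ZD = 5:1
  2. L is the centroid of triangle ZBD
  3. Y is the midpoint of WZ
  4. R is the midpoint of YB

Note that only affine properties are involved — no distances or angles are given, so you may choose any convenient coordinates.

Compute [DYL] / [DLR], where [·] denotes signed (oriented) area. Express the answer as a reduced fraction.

[DYL]:[DLR] = -14/5

Assign W = (0, 0), D = (1, 0), B = (0, 1) — the answer is frame-independent, so this choice is without loss of generality.
1. Z lies on line WD with WZ:ZD = 5:1 ⇒ Z = (5/6, 0)
2. L is the centroid of triangle ZBD ⇒ L = (11/18, 1/3)
3. Y is the midpoint of WZ ⇒ Y = (5/12, 0)
4. R is the midpoint of YB ⇒ R = (5/24, 1/2)
2·[DYL] = -7/36, 2·[DLR] = 5/72
[DYL]:[DLR] = -7/36:5/72 = -14/5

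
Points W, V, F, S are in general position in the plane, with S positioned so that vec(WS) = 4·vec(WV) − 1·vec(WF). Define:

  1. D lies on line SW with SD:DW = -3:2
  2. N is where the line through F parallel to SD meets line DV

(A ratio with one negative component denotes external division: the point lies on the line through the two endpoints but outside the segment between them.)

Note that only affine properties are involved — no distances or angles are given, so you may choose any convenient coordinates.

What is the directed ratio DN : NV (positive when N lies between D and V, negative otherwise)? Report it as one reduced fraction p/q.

DN:NV = -4/3

Set W = (0, 0), V = (1, 0), F = (0, 1), S = (4, -1); any affine frame gives the same invariant.
1. D lies on line SW with SD:DW = -3:2 ⇒ D = (-8, 2)
2. N is where the line through F parallel to SD meets line DV ⇒ N = (28, -6)
N = D + t·(V−D) with t = 4, so DN:NV = t:(1−t) = 4:-3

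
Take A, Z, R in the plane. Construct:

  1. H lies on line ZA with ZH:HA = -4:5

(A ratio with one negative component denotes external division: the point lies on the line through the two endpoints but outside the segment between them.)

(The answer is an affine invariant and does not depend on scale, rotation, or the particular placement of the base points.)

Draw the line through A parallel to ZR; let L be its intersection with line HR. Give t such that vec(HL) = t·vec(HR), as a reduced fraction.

Set A = (0, 0), Z = (1, 0), R = (0, 1); any affine frame gives the same invariant.
1. H lies on line ZA with ZH:HA = -4:5 ⇒ H = (5, 0)
through A parallel to ZR: direction (-1, 1); meets HR at L = (-5/4, 5/4)
L = H + t·(R−H) with t = 5/4

t = 5/4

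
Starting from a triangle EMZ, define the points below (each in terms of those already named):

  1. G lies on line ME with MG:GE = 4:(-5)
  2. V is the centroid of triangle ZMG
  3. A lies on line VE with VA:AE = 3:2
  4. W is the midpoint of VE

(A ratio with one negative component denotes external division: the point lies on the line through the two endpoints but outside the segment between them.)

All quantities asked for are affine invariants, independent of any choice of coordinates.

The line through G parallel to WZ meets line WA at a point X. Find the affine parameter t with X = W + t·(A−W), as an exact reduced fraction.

t = -95/6

Choose coordinates E = (0, 0), M = (1, 0), Z = (0, 1).
1. G lies on line ME with MG:GE = 4:(-5) ⇒ G = (5, 0)
2. V is the centroid of triangle ZMG ⇒ V = (2, 1/3)
3. A lies on line VE with VA:AE = 3:2 ⇒ A = (4/5, 2/15)
4. W is the midpoint of VE ⇒ W = (1, 1/6)
through G parallel to WZ: direction (-1, 5/6); meets WA at X = (25/6, 25/36)
X = W + t·(A−W) with t = -95/6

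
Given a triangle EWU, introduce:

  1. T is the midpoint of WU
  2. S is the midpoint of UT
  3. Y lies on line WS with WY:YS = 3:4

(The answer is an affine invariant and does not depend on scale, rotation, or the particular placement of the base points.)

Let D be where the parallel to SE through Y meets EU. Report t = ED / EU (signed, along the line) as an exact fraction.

Work in coordinates with E = (0, 0), W = (1, 0), U = (0, 1).
1. T is the midpoint of WU ⇒ T = (1/2, 1/2)
2. S is the midpoint of UT ⇒ S = (1/4, 3/4)
3. Y lies on line WS with WY:YS = 3:4 ⇒ Y = (19/28, 9/28)
through Y parallel to SE: direction (-1/4, -3/4); meets EU at D = (0, -12/7)
D = E + t·(U−E) with t = -12/7

t = -12/7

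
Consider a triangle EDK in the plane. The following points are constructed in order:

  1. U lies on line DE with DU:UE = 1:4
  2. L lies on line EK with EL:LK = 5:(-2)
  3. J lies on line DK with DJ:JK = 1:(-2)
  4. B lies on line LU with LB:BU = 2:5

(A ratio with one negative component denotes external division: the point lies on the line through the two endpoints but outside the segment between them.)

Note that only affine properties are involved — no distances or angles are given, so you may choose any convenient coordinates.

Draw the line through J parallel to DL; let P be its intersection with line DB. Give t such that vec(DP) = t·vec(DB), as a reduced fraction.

Work in coordinates with E = (0, 0), D = (1, 0), K = (0, 1).
1. U lies on line DE with DU:UE = 1:4 ⇒ U = (4/5, 0)
2. L lies on line EK with EL:LK = 5:(-2) ⇒ L = (0, 5/3)
3. J lies on line DK with DJ:JK = 1:(-2) ⇒ J = (2, -1)
4. B lies on line LU with LB:BU = 2:5 ⇒ B = (8/35, 25/21)
through J parallel to DL: direction (-1, 5/3); meets DB at P = (32/5, -25/3)
P = D + t·(B−D) with t = -7

t = -7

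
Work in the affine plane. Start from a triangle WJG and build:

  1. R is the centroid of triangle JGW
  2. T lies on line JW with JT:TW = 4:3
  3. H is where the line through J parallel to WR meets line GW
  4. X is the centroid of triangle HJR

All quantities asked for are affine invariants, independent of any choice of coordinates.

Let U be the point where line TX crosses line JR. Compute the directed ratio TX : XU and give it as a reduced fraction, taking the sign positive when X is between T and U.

Assign W = (0, 0), J = (1, 0), G = (0, 1) — the answer is frame-independent, so this choice is without loss of generality.
1. R is the centroid of triangle JGW ⇒ R = (1/3, 1/3)
2. T lies on line JW with JT:TW = 4:3 ⇒ T = (3/7, 0)
3. H is where the line through J parallel to WR meets line GW ⇒ H = (0, -1)
4. X is the centroid of triangle HJR ⇒ X = (4/9, -2/9)
line TX meets JR at U = (11/27, 8/27)
X = T + t·(U−T) with t = -3/4, so TX:XU = -3/4:7/4

TX:XU = -3/7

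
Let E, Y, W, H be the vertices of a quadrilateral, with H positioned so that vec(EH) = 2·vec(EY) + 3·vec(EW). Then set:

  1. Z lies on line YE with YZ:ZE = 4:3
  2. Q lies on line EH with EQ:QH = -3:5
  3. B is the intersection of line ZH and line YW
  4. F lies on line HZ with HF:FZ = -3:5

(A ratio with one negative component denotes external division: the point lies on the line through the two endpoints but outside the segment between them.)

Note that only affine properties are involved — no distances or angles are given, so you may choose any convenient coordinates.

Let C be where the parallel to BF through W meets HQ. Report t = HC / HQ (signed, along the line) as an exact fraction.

t = 8/9

Assign E = (0, 0), Y = (1, 0), W = (0, 1), H = (2, 3) — the answer is frame-independent, so this choice is without loss of generality.
1. Z lies on line YE with YZ:ZE = 4:3 ⇒ Z = (3/7, 0)
2. Q lies on line EH with EQ:QH = -3:5 ⇒ Q = (-3, -9/2)
3. B is the intersection of line ZH and line YW ⇒ B = (5/8, 3/8)
4. F lies on line HZ with HF:FZ = -3:5 ⇒ F = (61/14, 15/2)
through W parallel to BF: direction (209/56, 57/8); meets HQ at C = (-22/9, -11/3)
C = H + t·(Q−H) with t = 8/9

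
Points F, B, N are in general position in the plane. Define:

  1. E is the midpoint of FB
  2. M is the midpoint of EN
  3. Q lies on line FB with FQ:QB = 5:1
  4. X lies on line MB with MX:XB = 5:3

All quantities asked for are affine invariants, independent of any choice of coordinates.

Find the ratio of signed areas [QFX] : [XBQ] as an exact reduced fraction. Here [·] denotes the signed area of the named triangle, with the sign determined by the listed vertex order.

[QFX]:[XBQ] = 5

Assign F = (0, 0), B = (1, 0), N = (0, 1) — the answer is frame-independent, so this choice is without loss of generality.
1. E is the midpoint of FB ⇒ E = (1/2, 0)
2. M is the midpoint of EN ⇒ M = (1/4, 1/2)
3. Q lies on line FB with FQ:QB = 5:1 ⇒ Q = (5/6, 0)
4. X lies on line MB with MX:XB = 5:3 ⇒ X = (23/32, 3/16)
2·[QFX] = -5/32, 2·[XBQ] = -1/32
[QFX]:[XBQ] = -5/32:-1/32 = 5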